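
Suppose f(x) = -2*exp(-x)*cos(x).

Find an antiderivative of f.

For F(x) to be correct the identity F'(x) - f(x) = 0 must hold.
Check: d/dx[-exp(-x)*sin(x) + exp(-x)*cos(x)] = -2*exp(-x)*cos(x) = f(x).

An antiderivative is F(x) = -exp(-x)*sin(x) + exp(-x)*cos(x).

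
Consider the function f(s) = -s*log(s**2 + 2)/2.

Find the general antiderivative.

F(s) = -s**2*log(s**2 + 2)/4 + s**2/4 - log(s**2 + 2)/2 + C

Differentiate the proposed F(s) back; it has to land on f(s) exactly.
Check: d/ds[-s**2*log(s**2 + 2)/4 + s**2/4 - log(s**2 + 2)/2] = -s*log(s**2 + 2)/2 = f(s).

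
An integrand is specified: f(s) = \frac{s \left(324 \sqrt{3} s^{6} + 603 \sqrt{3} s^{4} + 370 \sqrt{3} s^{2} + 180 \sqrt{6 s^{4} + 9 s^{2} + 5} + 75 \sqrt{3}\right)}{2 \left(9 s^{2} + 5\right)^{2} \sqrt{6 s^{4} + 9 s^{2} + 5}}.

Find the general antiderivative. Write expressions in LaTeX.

F(s) = \frac{9 s^{2} \sqrt{6 s^{4} + 9 s^{2} + 5} + 5 \sqrt{6 s^{4} + 9 s^{2} + 5} - 10 \sqrt{3}}{18 \sqrt{3} s^{2} + 10 \sqrt{3}} + C

A first test for any F(s): its s-derivative must equal f(s) identically.
Check: d/ds[\frac{9 s^{2} \sqrt{6 s^{4} + 9 s^{2} + 5} + 5 \sqrt{6 s^{4} + 9 s^{2} + 5} - 10 \sqrt{3}}{18 \sqrt{3} s^{2} + 10 \sqrt{3}}] = \frac{324 \sqrt{3} s^{7} + 603 \sqrt{3} s^{5} + 370 \sqrt{3} s^{3} + 180 s \sqrt{6 s^{4} + 9 s^{2} + 5} + 75 \sqrt{3} s}{162 s^{4} \sqrt{6 s^{4} + 9 s^{2} + 5} + 180 s^{2} \sqrt{6 s^{4} + 9 s^{2} + 5} + 50 \sqrt{6 s^{4} + 9 s^{2} + 5}}, which equals f(s).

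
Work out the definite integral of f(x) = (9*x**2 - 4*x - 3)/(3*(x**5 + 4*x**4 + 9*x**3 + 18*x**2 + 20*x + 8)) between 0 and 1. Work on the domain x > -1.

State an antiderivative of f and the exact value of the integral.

Antiderivative: F(x) = (-448*x*log(x + 1) + 410*x*log(x + 2) + 19*x*log(x**2 + 4) + 106*x*atan(x/2) - 448*log(x + 1) + 410*log(x + 2) + 19*log(x**2 + 4) + 106*atan(x/2) - 160)/(240*x + 240); value = -143*log(2)/40 - 19*log(4)/240 + 19*log(5)/240 + 53*atan(1/2)/120 + 1/3 + 41*log(3)/24

The denominator factors as 3*(x + 1)**2*(x + 2)*(x**2 + 4); partial fractions split f into directly integrable pieces: (19*x + 106)/(120*(x**2 + 4)) + 41/(24*(x + 2)) - 28/(15*(x + 1)) + 2/(3*(x + 1)**2).
F(x) = (-448*x*log(x + 1) + 410*x*log(x + 2) + 19*x*log(x**2 + 4) + 106*x*atan(x/2) - 448*log(x + 1) + 410*log(x + 2) + 19*log(x**2 + 4) + 106*atan(x/2) - 160)/(240*x + 240) is an antiderivative of f.
Check: d/dx[(-448*x*log(x + 1) + 410*x*log(x + 2) + 19*x*log(x**2 + 4) + 106*x*atan(x/2) - 448*log(x + 1) + 410*log(x + 2) + 19*log(x**2 + 4) + 106*atan(x/2) - 160)/(240*x + 240)] = (9*x**2 - 4*x - 3)/(3*x**5 + 12*x**4 + 27*x**3 + 54*x**2 + 60*x + 24), which equals f(x).
F(1) = -28*log(2)/15 - 1/3 + 19*log(5)/240 + 53*atan(1/2)/120 + 41*log(3)/24; F(0) = -2/3 + 19*log(4)/240 + 41*log(2)/24.
Integral = F(1) - F(0) = -143*log(2)/40 - 19*log(4)/240 + 19*log(5)/240 + 53*atan(1/2)/120 + 1/3 + 41*log(3)/24.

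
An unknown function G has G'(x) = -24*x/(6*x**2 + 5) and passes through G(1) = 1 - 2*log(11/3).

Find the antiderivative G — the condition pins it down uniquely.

G(x) = 1 - 2*log(2*x**2 + 5/3)

G'(x) matches the chain-rule pattern g'(h)*h' with inner function h(x) = 2*x**2 + 5/3; substituting u = h(x) collapses the integral.
A general antiderivative is -2*log(2*x**2 + 5/3) + C.
The condition gives C = 1 - 2*log(11/3) - (-2*log(11/3)) = 1.
So G(x) = 1 - 2*log(2*x**2 + 5/3).
Check: d/dx[1 - 2*log(2*x**2 + 5/3)] = -24*x/(6*x**2 + 5) = G'(x).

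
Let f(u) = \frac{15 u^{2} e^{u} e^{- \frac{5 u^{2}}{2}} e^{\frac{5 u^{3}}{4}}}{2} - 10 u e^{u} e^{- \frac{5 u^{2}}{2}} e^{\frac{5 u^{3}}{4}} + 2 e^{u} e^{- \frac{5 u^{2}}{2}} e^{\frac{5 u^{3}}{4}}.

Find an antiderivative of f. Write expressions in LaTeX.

An antiderivative is F(u) = 2 e^{\frac{5 u^{3}}{4} - \frac{5 u^{2}}{2} + u}.

f matches the chain-rule pattern g'(h)*h' with inner function h(u) = \frac{5 u^{3}}{4} - \frac{5 u^{2}}{2} + u; substituting w = h(u) collapses the integral.
Check: d/du[2 e^{\frac{5 u^{3}}{4} - \frac{5 u^{2}}{2} + u}] = \frac{15 u^{2} e^{u} e^{- \frac{5 u^{2}}{2}} e^{\frac{5 u^{3}}{4}}}{2} - 10 u e^{u} e^{- \frac{5 u^{2}}{2}} e^{\frac{5 u^{3}}{4}} + 2 e^{u} e^{- \frac{5 u^{2}}{2}} e^{\frac{5 u^{3}}{4}} = f(u).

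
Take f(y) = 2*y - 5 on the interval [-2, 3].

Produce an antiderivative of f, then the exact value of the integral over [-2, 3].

Antiderivative: F(y) = (3*y**2 - 15*y - 2)/3; value = -20

For F(y) to be correct the identity F'(y) - f(y) = 0 must hold.
F(y) = (3*y**2 - 15*y - 2)/3 is an antiderivative of f.
Check: d/dy[(3*y**2 - 15*y - 2)/3] = 2*y - 5 = f(y).
F(3) = -20/3; F(-2) = 40/3.
Integral = F(3) - F(-2) = -20.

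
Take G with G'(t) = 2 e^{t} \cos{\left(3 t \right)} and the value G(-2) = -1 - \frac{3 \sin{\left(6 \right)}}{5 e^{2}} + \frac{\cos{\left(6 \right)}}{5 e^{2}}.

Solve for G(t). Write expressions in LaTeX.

Check a candidate G(t) by differentiating: d/dt[G] must match the given G'(t).
A general antiderivative is \frac{3 e^{t} \sin{\left(3 t \right)}}{5} + \frac{e^{t} \cos{\left(3 t \right)}}{5} + C.
The condition gives C = -1 - \frac{3 \sin{\left(6 \right)}}{5 e^{2}} + \frac{\cos{\left(6 \right)}}{5 e^{2}} - (- \frac{3 \sin{\left(6 \right)}}{5 e^{2}} + \frac{\cos{\left(6 \right)}}{5 e^{2}}) = -1.
So G(t) = \frac{3 e^{t} \sin{\left(3 t \right)} + e^{t} \cos{\left(3 t \right)} - 5}{5}.
Check: d/dt[\frac{3 e^{t} \sin{\left(3 t \right)} + e^{t} \cos{\left(3 t \right)} - 5}{5}] = 2 e^{t} \cos{\left(3 t \right)} = G'(t).

G(t) = \frac{3 e^{t} \sin{\left(3 t \right)} + e^{t} \cos{\left(3 t \right)} - 5}{5}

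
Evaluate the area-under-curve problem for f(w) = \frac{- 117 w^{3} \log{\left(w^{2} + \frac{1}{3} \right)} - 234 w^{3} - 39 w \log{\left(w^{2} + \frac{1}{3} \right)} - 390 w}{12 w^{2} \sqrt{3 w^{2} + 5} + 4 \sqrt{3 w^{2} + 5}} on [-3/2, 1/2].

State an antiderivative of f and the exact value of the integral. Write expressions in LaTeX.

Antiderivative: F(w) = - \frac{13 \sqrt{3 w^{2} + 5} \log{\left(w^{2} + \frac{1}{3} \right)}}{4}; value = - \frac{13 \sqrt{23} \log{\left(\frac{7}{12} \right)}}{8} + \frac{13 \sqrt{47} \log{\left(\frac{31}{12} \right)}}{8}

f has the shape u'v + uv' for u = - \frac{13 \sqrt{3 w^{2} + 5}}{4} and v = \log{\left(w^{2} + \frac{1}{3} \right)} — it is the derivative of the product u*v.
F(w) = - \frac{13 \sqrt{3 w^{2} + 5} \log{\left(w^{2} + \frac{1}{3} \right)}}{4} is an antiderivative of f.
Check: d/dw[- \frac{13 \sqrt{3 w^{2} + 5} \log{\left(w^{2} + \frac{1}{3} \right)}}{4}] = \frac{- 117 w^{3} \log{\left(w^{2} + \frac{1}{3} \right)} - 234 w^{3} - 39 w \log{\left(w^{2} + \frac{1}{3} \right)} - 390 w}{12 w^{2} \sqrt{3 w^{2} + 5} + 4 \sqrt{3 w^{2} + 5}} = f(w).
F(1/2) = - \frac{13 \sqrt{23} \log{\left(\frac{7}{12} \right)}}{8}; F(-3/2) = - \frac{13 \sqrt{47} \log{\left(\frac{31}{12} \right)}}{8}.
Integral = F(1/2) - F(-3/2) = - \frac{13 \sqrt{23} \log{\left(\frac{7}{12} \right)}}{8} + \frac{13 \sqrt{47} \log{\left(\frac{31}{12} \right)}}{8}.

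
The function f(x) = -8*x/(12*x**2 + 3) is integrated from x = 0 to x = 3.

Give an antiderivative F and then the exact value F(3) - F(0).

Antiderivative: F(x) = -log(4*x**2 + 1)/3; value = -log(37)/3

f matches the chain-rule pattern g'(h)*h' with inner function h(x) = 4*x**2 + 1; substituting u = h(x) collapses the integral.
F(x) = -log(4*x**2 + 1)/3 is an antiderivative of f.
Check: d/dx[-log(4*x**2 + 1)/3] = -8*x/(12*x**2 + 3) = f(x).
F(3) = -log(37)/3; F(0) = 0.
Integral = F(3) - F(0) = -log(37)/3.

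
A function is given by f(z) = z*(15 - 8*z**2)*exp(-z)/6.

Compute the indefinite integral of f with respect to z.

F(z) = (8*z**3 + 24*z**2 + 33*z + 33)*exp(-z)/6 + C

Recognize the product-rule pattern: f = u'v + uv' with u = 4*z**3/3 + 4*z**2 + 11*z/2 + 11/2, v = exp(-z), so integration by parts undoes it.
Check: d/dz[(8*z**3 + 24*z**2 + 33*z + 33)*exp(-z)/6] = (-8*z**3 + 15*z)*exp(-z)/6, which equals f(z).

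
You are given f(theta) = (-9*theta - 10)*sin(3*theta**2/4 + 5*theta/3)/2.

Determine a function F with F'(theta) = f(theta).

An antiderivative is F(theta) = 3*cos(3*theta**2/4 + 5*theta/3).

f matches the chain-rule pattern g'(h)*h' with inner function h(theta) = 3*theta**2/4 + 5*theta/3; substituting u = h(theta) collapses the integral.
Check: d/dtheta[3*cos(3*theta**2/4 + 5*theta/3)] = -9*theta*sin(3*theta**2/4 + 5*theta/3)/2 - 5*sin(3*theta**2/4 + 5*theta/3), which equals f(theta).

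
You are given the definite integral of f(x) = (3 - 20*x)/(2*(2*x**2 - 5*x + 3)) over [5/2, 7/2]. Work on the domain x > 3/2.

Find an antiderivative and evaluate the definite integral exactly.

The denominator factors as 2*(x - 1)*(2*x - 3); partial fractions split f into directly integrable pieces: -27/(2*x - 3) + 17/(2*(x - 1)).
F(x) = (-27*log(x - 3/2) + 17*log(x - 1))/2 is an antiderivative of f.
Check: d/dx[(-27*log(x - 3/2) + 17*log(x - 1))/2] = (3 - 20*x)/(4*x**2 - 10*x + 6), which equals f(x).
F(7/2) = -27*log(2)/2 + 17*log(5/2)/2; F(5/2) = 17*log(3/2)/2.
Integral = F(7/2) - F(5/2) = -27*log(2)/2 - 17*log(3/2)/2 + 17*log(5/2)/2.

Antiderivative: F(x) = (-27*log(x - 3/2) + 17*log(x - 1))/2; value = -27*log(2)/2 - 17*log(3/2)/2 + 17*log(5/2)/2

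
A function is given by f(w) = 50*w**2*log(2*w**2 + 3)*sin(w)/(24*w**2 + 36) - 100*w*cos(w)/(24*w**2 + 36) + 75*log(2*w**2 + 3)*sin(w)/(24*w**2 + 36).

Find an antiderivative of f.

An antiderivative is F(w) = -25*log(2*w**2 + 3)*cos(w)/12.

f has the shape u'v + uv' for u = -25*cos(w)/12 and v = log(2*w**2 + 3) — it is the derivative of the product u*v.
Check: d/dw[-25*log(2*w**2 + 3)*cos(w)/12] = (50*w**2*log(2*w**2 + 3)*sin(w) - 100*w*cos(w) + 75*log(2*w**2 + 3)*sin(w))/(24*w**2 + 36), which equals f(w).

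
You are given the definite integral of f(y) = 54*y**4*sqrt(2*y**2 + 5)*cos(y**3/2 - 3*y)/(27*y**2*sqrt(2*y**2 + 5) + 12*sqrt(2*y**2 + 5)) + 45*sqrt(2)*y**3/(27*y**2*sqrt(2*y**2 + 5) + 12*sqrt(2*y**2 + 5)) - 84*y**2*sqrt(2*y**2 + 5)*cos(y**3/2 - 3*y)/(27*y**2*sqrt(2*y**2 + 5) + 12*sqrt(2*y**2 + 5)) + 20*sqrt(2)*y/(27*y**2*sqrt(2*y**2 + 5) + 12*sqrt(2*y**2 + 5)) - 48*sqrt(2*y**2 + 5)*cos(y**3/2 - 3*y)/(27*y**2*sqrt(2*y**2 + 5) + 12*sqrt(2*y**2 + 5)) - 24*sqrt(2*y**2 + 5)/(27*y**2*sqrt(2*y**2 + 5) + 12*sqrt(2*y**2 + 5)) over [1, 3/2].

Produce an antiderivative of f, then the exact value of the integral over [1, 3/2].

The integrand splits into summands that can be handled one at a time.
F(y) = (5*sqrt(2)*sqrt(2*y**2 + 5) + 8*sin(y**3/2 - 3*y) - 8*atan(3*y/2))/6 is an antiderivative of f.
Check: d/dy[(5*sqrt(2)*sqrt(2*y**2 + 5) + 8*sin(y**3/2 - 3*y) - 8*atan(3*y/2))/6] = (54*y**4*sqrt(2*y**2 + 5)*cos(y**3/2 - 3*y) + 45*sqrt(2)*y**3 - 84*y**2*sqrt(2*y**2 + 5)*cos(y**3/2 - 3*y) + 20*sqrt(2)*y - 48*sqrt(2*y**2 + 5)*cos(y**3/2 - 3*y) - 24*sqrt(2*y**2 + 5))/(27*y**2*sqrt(2*y**2 + 5) + 12*sqrt(2*y**2 + 5)), which equals f(y).
F(3/2) = -4*atan(9/4)/3 - 4*sin(45/16)/3 + 5*sqrt(19)/6; F(1) = -4*atan(3/2)/3 - 4*sin(5/2)/3 + 5*sqrt(14)/6.
Integral = F(3/2) - F(1) = -5*sqrt(14)/6 - 4*atan(9/4)/3 - 4*sin(45/16)/3 + 4*sin(5/2)/3 + 4*atan(3/2)/3 + 5*sqrt(19)/6.

Antiderivative: F(y) = (5*sqrt(2)*sqrt(2*y**2 + 5) + 8*sin(y**3/2 - 3*y) - 8*atan(3*y/2))/6; value = -5*sqrt(14)/6 - 4*atan(9/4)/3 - 4*sin(45/16)/3 + 4*sin(5/2)/3 + 4*atan(3/2)/3 + 5*sqrt(19)/6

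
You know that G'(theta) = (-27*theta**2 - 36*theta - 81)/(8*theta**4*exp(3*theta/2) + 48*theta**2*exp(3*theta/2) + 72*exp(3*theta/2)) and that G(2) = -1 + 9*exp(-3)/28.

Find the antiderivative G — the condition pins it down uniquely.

G'(theta) has the shape u'v + uv' for u = 9/(8*(theta**2/2 + 3/2)) and v = exp(-3*theta/2) — it is the derivative of the product u*v.
A general antiderivative is 9*exp(-3*theta/2)/(8*(theta**2/2 + 3/2)) + C.
The condition gives C = -1 + 9*exp(-3)/28 - (9*exp(-3)/28) = -1.
So G(theta) = -(4*theta**2*exp(3*theta/2) + 12*exp(3*theta/2) - 9)*exp(-3*theta/2)/(4*(theta**2 + 3)).
Check: d/dtheta[-(4*theta**2*exp(3*theta/2) + 12*exp(3*theta/2) - 9)*exp(-3*theta/2)/(4*(theta**2 + 3))] = (-27*theta**2*exp(3*theta/2) - 36*theta*exp(3*theta/2) - 81*exp(3*theta/2))/(8*theta**4*exp(3*theta) + 48*theta**2*exp(3*theta) + 72*exp(3*theta)), which equals G'(theta).

G(theta) = -(4*theta**2*exp(3*theta/2) + 12*exp(3*theta/2) - 9)*exp(-3*theta/2)/(4*(theta**2 + 3))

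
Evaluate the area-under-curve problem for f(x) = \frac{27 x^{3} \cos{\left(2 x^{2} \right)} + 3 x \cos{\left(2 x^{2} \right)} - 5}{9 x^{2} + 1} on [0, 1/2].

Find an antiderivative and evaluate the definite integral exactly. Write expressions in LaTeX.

Since d/dx undoes antidifferentiation here, F'(x) = f(x) is required of F(x).
F(x) = \frac{3 \sin{\left(2 x^{2} \right)}}{4} - \frac{5 \operatorname{atan}{\left(3 x \right)}}{3} is an antiderivative of f.
Check: d/dx[\frac{3 \sin{\left(2 x^{2} \right)}}{4} - \frac{5 \operatorname{atan}{\left(3 x \right)}}{3}] = \frac{27 x^{3} \cos{\left(2 x^{2} \right)} + 3 x \cos{\left(2 x^{2} \right)} - 5}{9 x^{2} + 1} = f(x).
F(1/2) = - \frac{5 \operatorname{atan}{\left(\frac{3}{2} \right)}}{3} + \frac{3 \sin{\left(\frac{1}{2} \right)}}{4}; F(0) = 0.
Integral = F(1/2) - F(0) = - \frac{5 \operatorname{atan}{\left(\frac{3}{2} \right)}}{3} + \frac{3 \sin{\left(\frac{1}{2} \right)}}{4}.

Antiderivative: F(x) = \frac{3 \sin{\left(2 x^{2} \right)}}{4} - \frac{5 \operatorname{atan}{\left(3 x \right)}}{3}; value = - \frac{5 \operatorname{atan}{\left(\frac{3}{2} \right)}}{3} + \frac{3 \sin{\left(\frac{1}{2} \right)}}{4}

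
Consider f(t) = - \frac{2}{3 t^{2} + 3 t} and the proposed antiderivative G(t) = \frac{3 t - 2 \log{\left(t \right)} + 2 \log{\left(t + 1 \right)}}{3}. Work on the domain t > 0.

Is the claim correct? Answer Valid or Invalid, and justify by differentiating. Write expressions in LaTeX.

Invalid: d/dt[G] - f = 1, which is not 0.

d/dt[G] = \frac{3 t^{2} + 3 t - 2}{3 t^{2} + 3 t}
d/dt[G] - f(t) = 1 != 0.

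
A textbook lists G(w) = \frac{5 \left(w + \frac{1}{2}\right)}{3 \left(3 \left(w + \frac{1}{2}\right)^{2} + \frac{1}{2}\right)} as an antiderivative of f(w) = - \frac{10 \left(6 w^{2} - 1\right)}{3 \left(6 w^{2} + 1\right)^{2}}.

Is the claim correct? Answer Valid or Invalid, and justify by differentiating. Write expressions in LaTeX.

d/dw[G] = \frac{- 240 w^{2} - 240 w - 20}{432 w^{4} + 864 w^{3} + 792 w^{2} + 360 w + 75}
d/dw[G] - f(w) = \frac{2880 w^{5} + 3600 w^{4} + 480 w^{3} - 540 w^{2} - 480 w - 90}{5184 w^{8} + 10368 w^{7} + 11232 w^{6} + 7776 w^{5} + 4212 w^{4} + 1728 w^{3} + 564 w^{2} + 120 w + 25} != 0.

Invalid: d/dw[G] - f = \frac{2880 w^{5} + 3600 w^{4} + 480 w^{3} - 540 w^{2} - 480 w - 90}{5184 w^{8} + 10368 w^{7} + 11232 w^{6} + 7776 w^{5} + 4212 w^{4} + 1728 w^{3} + 564 w^{2} + 120 w + 25}, which is not 0.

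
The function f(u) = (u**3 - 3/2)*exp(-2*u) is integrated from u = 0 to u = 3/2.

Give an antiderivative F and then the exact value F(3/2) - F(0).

f has the shape v'r + vr' for v = -u**3/2 - 3*u**2/4 - 3*u/4 + 3/8 and r = exp(-2*u) — it is the derivative of the product v*r.
F(u) = (-4*u**3 - 6*u**2 - 6*u + 3)*exp(-2*u)/8 is an antiderivative of f.
Check: d/du[(-4*u**3 - 6*u**2 - 6*u + 3)*exp(-2*u)/8] = (2*u**3 - 3)*exp(-2*u)/2, which equals f(u).
F(3/2) = -33*exp(-3)/8; F(0) = 3/8.
Integral = F(3/2) - F(0) = -3/8 - 33*exp(-3)/8.

Antiderivative: F(u) = (-4*u**3 - 6*u**2 - 6*u + 3)*exp(-2*u)/8; value = -3/8 - 33*exp(-3)/8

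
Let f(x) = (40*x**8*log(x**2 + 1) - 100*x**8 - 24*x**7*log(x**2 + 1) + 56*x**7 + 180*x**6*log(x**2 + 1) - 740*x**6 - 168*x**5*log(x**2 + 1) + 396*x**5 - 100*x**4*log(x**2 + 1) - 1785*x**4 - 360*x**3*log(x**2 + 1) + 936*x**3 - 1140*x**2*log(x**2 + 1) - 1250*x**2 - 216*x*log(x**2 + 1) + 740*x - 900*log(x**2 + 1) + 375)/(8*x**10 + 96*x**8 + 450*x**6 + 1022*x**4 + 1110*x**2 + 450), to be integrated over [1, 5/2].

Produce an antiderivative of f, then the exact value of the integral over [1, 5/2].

Antiderivative: F(x) = 5*x/(2*x**2 + 6) - 10*x*log(x**2 + 1)/(2*x**2 + 5) + 3*log(x**2 + 1)/(2*x**2 + 5) - 2/(x**2 + 3); value = -44*log(29/4)/35 + 99/296 + log(2)

For F(x) to be correct the identity F'(x) - f(x) = 0 must hold.
F(x) = 5*x/(2*x**2 + 6) - 10*x*log(x**2 + 1)/(2*x**2 + 5) + 3*log(x**2 + 1)/(2*x**2 + 5) - 2/(x**2 + 3) is an antiderivative of f.
Check: d/dx[5*x/(2*x**2 + 6) - 10*x*log(x**2 + 1)/(2*x**2 + 5) + 3*log(x**2 + 1)/(2*x**2 + 5) - 2/(x**2 + 3)] = (40*x**8*log(x**2 + 1) - 100*x**8 - 24*x**7*log(x**2 + 1) + 56*x**7 + 180*x**6*log(x**2 + 1) - 740*x**6 - 168*x**5*log(x**2 + 1) + 396*x**5 - 100*x**4*log(x**2 + 1) - 1785*x**4 - 360*x**3*log(x**2 + 1) + 936*x**3 - 1140*x**2*log(x**2 + 1) - 1250*x**2 - 216*x*log(x**2 + 1) + 740*x - 900*log(x**2 + 1) + 375)/(8*x**10 + 96*x**8 + 450*x**6 + 1022*x**4 + 1110*x**2 + 450) = f(x).
F(5/2) = 17/37 - 44*log(29/4)/35; F(1) = 1/8 - log(2).
Integral = F(5/2) - F(1) = -44*log(29/4)/35 + 99/296 + log(2).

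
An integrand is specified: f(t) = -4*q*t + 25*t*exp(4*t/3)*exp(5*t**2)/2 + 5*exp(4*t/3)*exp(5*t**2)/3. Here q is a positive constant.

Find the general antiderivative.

The integrand splits into summands that can be handled one at a time.
Check: d/dt[-2*q*t**2 + 5*exp(5*t**2 + 4*t/3)/4] = -4*q*t + 25*t*exp(4*t/3)*exp(5*t**2)/2 + 5*exp(4*t/3)*exp(5*t**2)/3 = f(t).

F(t) = -2*q*t**2 + 5*exp(5*t**2 + 4*t/3)/4 + C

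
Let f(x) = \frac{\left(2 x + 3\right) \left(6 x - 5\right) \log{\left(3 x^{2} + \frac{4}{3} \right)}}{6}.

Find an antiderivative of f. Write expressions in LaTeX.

An antiderivative is F(x) = - \frac{4 x^{3}}{9} - \frac{2 x^{2}}{3} + \frac{151 x}{27} + \left(\frac{2 x^{3}}{3} + \frac{2 x^{2}}{3} - \frac{5 x}{2}\right) \log{\left(3 x^{2} + \frac{4}{3} \right)} + \frac{8 \log{\left(x^{2} + \frac{4}{9} \right)}}{27} - \frac{302 \operatorname{atan}{\left(\frac{3 x}{2} \right)}}{81}.

Differentiate the proposed F(x) back; it has to land on f(x) exactly.
Check: d/dx[- \frac{4 x^{3}}{9} - \frac{2 x^{2}}{3} + \frac{151 x}{27} + \left(\frac{2 x^{3}}{3} + \frac{2 x^{2}}{3} - \frac{5 x}{2}\right) \log{\left(3 x^{2} + \frac{4}{3} \right)} + \frac{8 \log{\left(x^{2} + \frac{4}{9} \right)}}{27} - \frac{302 \operatorname{atan}{\left(\frac{3 x}{2} \right)}}{81}] = 2 x^{2} \log{\left(3 x^{2} + \frac{4}{3} \right)} + \frac{4 x \log{\left(3 x^{2} + \frac{4}{3} \right)}}{3} - \frac{5 \log{\left(3 x^{2} + \frac{4}{3} \right)}}{2}, which equals f(x).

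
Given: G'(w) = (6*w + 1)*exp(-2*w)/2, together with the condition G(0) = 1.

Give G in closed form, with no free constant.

G(w) = -(3*w - 4*exp(2*w) + 2)*exp(-2*w)/2

Recognize the product-rule pattern: G'(w) = u'v + uv' with u = -3*w/2 - 1, v = exp(-2*w), so integration by parts undoes it.
A general antiderivative is (-3*w - 2)*exp(-2*w)/2 + C.
The condition gives C = 1 - (-1) = 2.
So G(w) = -(3*w - 4*exp(2*w) + 2)*exp(-2*w)/2.
Check: d/dw[-(3*w - 4*exp(2*w) + 2)*exp(-2*w)/2] = (6*w + 1)*exp(-2*w)/2 = G'(w).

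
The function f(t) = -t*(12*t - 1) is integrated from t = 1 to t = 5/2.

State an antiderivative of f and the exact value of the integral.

Antiderivative: F(t) = -4*t**3 + t**2/2; value = -447/8

Recover f(t) by differentiating a candidate F(t); any mismatch rules it out.
F(t) = -4*t**3 + t**2/2 is an antiderivative of f.
Check: d/dt[-4*t**3 + t**2/2] = -12*t**2 + t, which equals f(t).
F(5/2) = -475/8; F(1) = -7/2.
Integral = F(5/2) - F(1) = -447/8.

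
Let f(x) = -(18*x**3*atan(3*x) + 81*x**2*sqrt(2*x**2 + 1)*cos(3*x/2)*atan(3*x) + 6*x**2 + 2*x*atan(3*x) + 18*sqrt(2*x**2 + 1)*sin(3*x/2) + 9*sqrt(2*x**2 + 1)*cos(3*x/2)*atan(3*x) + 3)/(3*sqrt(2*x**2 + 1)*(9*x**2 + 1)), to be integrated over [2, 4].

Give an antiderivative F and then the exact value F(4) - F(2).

Antiderivative: F(x) = -(sqrt(2*x**2 + 1) + 6*sin(3*x/2))*atan(3*x)/3; value = -sqrt(33)*atan(12)/3 + 2*sin(3)*atan(6) - 2*sin(6)*atan(12) + atan(6)

Recognize the product-rule pattern: f = u'v + uv' with u = -sqrt(2*x**2 + 1)/3 - 2*sin(3*x/2), v = atan(3*x), so integration by parts undoes it.
F(x) = -(sqrt(2*x**2 + 1) + 6*sin(3*x/2))*atan(3*x)/3 is an antiderivative of f.
Check: d/dx[-(sqrt(2*x**2 + 1) + 6*sin(3*x/2))*atan(3*x)/3] = (-18*x**3*atan(3*x) - 81*x**2*sqrt(2*x**2 + 1)*cos(3*x/2)*atan(3*x) - 6*x**2 - 2*x*atan(3*x) - 18*sqrt(2*x**2 + 1)*sin(3*x/2) - 9*sqrt(2*x**2 + 1)*cos(3*x/2)*atan(3*x) - 3)/(27*x**2*sqrt(2*x**2 + 1) + 3*sqrt(2*x**2 + 1)), which equals f(x).
F(4) = -sqrt(33)*atan(12)/3 - 2*sin(6)*atan(12); F(2) = -atan(6) - 2*sin(3)*atan(6).
Integral = F(4) - F(2) = -sqrt(33)*atan(12)/3 + 2*sin(3)*atan(6) - 2*sin(6)*atan(12) + atan(6).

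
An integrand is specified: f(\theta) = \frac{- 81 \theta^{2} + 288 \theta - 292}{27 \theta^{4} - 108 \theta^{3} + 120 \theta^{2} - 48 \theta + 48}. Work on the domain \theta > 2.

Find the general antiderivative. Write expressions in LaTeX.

A first test for any F(\theta): its \theta-derivative must equal f(\theta) identically.
Check: d/d\theta[\frac{- 12 \theta \operatorname{atan}{\left(\frac{3 \theta}{2} \right)} + 24 \operatorname{atan}{\left(\frac{3 \theta}{2} \right)} + 1}{3 \theta - 6}] = \frac{- 81 \theta^{2} + 288 \theta - 292}{27 \theta^{4} - 108 \theta^{3} + 120 \theta^{2} - 48 \theta + 48} = f(\theta).

F(\theta) = \frac{- 12 \theta \operatorname{atan}{\left(\frac{3 \theta}{2} \right)} + 24 \operatorname{atan}{\left(\frac{3 \theta}{2} \right)} + 1}{3 \theta - 6} + C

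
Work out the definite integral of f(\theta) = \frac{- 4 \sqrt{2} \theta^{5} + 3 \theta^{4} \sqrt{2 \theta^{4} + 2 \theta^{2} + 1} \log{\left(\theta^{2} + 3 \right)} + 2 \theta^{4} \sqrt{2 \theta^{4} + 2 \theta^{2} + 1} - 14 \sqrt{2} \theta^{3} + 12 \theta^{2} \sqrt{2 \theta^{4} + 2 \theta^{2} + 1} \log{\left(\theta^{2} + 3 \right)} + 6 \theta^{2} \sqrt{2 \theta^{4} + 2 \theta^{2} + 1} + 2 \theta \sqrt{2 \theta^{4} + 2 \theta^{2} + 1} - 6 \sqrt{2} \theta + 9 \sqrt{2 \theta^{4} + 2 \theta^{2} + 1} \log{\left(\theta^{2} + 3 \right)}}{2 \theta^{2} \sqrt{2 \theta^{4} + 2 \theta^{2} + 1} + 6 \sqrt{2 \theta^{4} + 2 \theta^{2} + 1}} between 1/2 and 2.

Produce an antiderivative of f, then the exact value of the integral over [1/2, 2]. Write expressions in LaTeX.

Antiderivative: F(\theta) = \frac{\sqrt{2} \left(\sqrt{2} \theta^{3} \log{\left(\theta^{2} + 3 \right)} + 3 \sqrt{2} \theta \log{\left(\theta^{2} + 3 \right)} - 2 \sqrt{2 \theta^{4} + 2 \theta^{2} + 1} + \sqrt{2} \log{\left(\theta^{2} + 3 \right)}\right)}{4}; value = - \frac{\sqrt{82}}{2} - \frac{21 \log{\left(\frac{13}{4} \right)}}{16} + \frac{\sqrt{13}}{4} + \frac{15 \log{\left(7 \right)}}{2}

Any candidate F(\theta) must reproduce f(\theta) exactly when differentiated.
F(\theta) = \frac{\sqrt{2} \left(\sqrt{2} \theta^{3} \log{\left(\theta^{2} + 3 \right)} + 3 \sqrt{2} \theta \log{\left(\theta^{2} + 3 \right)} - 2 \sqrt{2 \theta^{4} + 2 \theta^{2} + 1} + \sqrt{2} \log{\left(\theta^{2} + 3 \right)}\right)}{4} is an antiderivative of f.
Check: d/d\theta[\frac{\sqrt{2} \left(\sqrt{2} \theta^{3} \log{\left(\theta^{2} + 3 \right)} + 3 \sqrt{2} \theta \log{\left(\theta^{2} + 3 \right)} - 2 \sqrt{2 \theta^{4} + 2 \theta^{2} + 1} + \sqrt{2} \log{\left(\theta^{2} + 3 \right)}\right)}{4}] = \frac{- 4 \sqrt{2} \theta^{5} + 3 \theta^{4} \sqrt{2 \theta^{4} + 2 \theta^{2} + 1} \log{\left(\theta^{2} + 3 \right)} + 2 \theta^{4} \sqrt{2 \theta^{4} + 2 \theta^{2} + 1} - 14 \sqrt{2} \theta^{3} + 12 \theta^{2} \sqrt{2 \theta^{4} + 2 \theta^{2} + 1} \log{\left(\theta^{2} + 3 \right)} + 6 \theta^{2} \sqrt{2 \theta^{4} + 2 \theta^{2} + 1} + 2 \theta \sqrt{2 \theta^{4} + 2 \theta^{2} + 1} - 6 \sqrt{2} \theta + 9 \sqrt{2 \theta^{4} + 2 \theta^{2} + 1} \log{\left(\theta^{2} + 3 \right)}}{2 \theta^{2} \sqrt{2 \theta^{4} + 2 \theta^{2} + 1} + 6 \sqrt{2 \theta^{4} + 2 \theta^{2} + 1}} = f(\theta).
F(2) = - \frac{\sqrt{82}}{2} + \frac{15 \log{\left(7 \right)}}{2}; F(1/2) = - \frac{\sqrt{13}}{4} + \frac{21 \log{\left(\frac{13}{4} \right)}}{16}.
Integral = F(2) - F(1/2) = - \frac{\sqrt{82}}{2} - \frac{21 \log{\left(\frac{13}{4} \right)}}{16} + \frac{\sqrt{13}}{4} + \frac{15 \log{\left(7 \right)}}{2}.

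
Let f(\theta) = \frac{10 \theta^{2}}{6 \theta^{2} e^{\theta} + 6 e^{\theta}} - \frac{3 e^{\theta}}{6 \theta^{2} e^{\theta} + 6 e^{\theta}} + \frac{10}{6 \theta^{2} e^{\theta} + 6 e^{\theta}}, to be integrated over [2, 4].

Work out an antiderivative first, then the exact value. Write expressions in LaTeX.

Antiderivative: F(\theta) = - \frac{\operatorname{atan}{\left(\theta \right)}}{2} - \frac{5 e^{- \theta}}{3}; value = - \frac{\operatorname{atan}{\left(4 \right)}}{2} - \frac{5}{3 e^{4}} + \frac{5}{3 e^{2}} + \frac{\operatorname{atan}{\left(2 \right)}}{2}

The integrand splits into summands that can be handled one at a time.
F(\theta) = - \frac{\operatorname{atan}{\left(\theta \right)}}{2} - \frac{5 e^{- \theta}}{3} is an antiderivative of f.
Check: d/d\theta[- \frac{\operatorname{atan}{\left(\theta \right)}}{2} - \frac{5 e^{- \theta}}{3}] = \frac{10 \theta^{2} - 3 e^{\theta} + 10}{6 \theta^{2} e^{\theta} + 6 e^{\theta}}, which equals f(\theta).
F(4) = - \frac{\operatorname{atan}{\left(4 \right)}}{2} - \frac{5}{3 e^{4}}; F(2) = - \frac{\operatorname{atan}{\left(2 \right)}}{2} - \frac{5}{3 e^{2}}.
Integral = F(4) - F(2) = - \frac{\operatorname{atan}{\left(4 \right)}}{2} - \frac{5}{3 e^{4}} + \frac{5}{3 e^{2}} + \frac{\operatorname{atan}{\left(2 \right)}}{2}.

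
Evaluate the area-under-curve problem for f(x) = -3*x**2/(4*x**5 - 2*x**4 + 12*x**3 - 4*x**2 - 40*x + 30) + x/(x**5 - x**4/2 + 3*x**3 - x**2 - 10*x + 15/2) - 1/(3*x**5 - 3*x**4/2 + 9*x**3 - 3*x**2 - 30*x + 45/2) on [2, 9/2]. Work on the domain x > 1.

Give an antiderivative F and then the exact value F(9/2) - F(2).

Factor the denominator (6*(x - 1)**2*(2*x + 3)*(x**2 + 5)) and decompose: f = (335*x - 256)/(3132*(x**2 + 5)) - 338/(2175*(2*x + 3)) - 79/(2700*(x - 1)) - 1/(180*(x - 1)**2); each piece integrates to a log, atan, or power term.
F(x) = (-4582*(x - 1)*log(x - 1) - 12168*(x - 1)*log(x + 3/2) + 8375*(x - 1)*log(x**2 + 5) - 2560*sqrt(5)*(x - 1)*atan(sqrt(5)*x/5) + 870)/(156600*(x - 1)) is an antiderivative of f.
Check: d/dx[(-4582*(x - 1)*log(x - 1) - 12168*(x - 1)*log(x + 3/2) + 8375*(x - 1)*log(x**2 + 5) - 2560*sqrt(5)*(x - 1)*atan(sqrt(5)*x/5) + 870)/(156600*(x - 1))] = (-9*x**2 + 12*x - 4)/(12*x**5 - 6*x**4 + 36*x**3 - 12*x**2 - 120*x + 90), which equals f(x).
F(9/2) = -169*log(6)/2175 - 64*sqrt(5)*atan(9*sqrt(5)/10)/3915 - 79*log(7/2)/2700 + 1/630 + 335*log(101/4)/6264; F(2) = -169*log(7/2)/2175 - 64*sqrt(5)*atan(2*sqrt(5)/5)/3915 + 1/180 + 335*log(9)/6264.
Integral = F(9/2) - F(2) = -169*log(6)/2175 - 335*log(9)/6264 - 64*sqrt(5)*atan(9*sqrt(5)/10)/3915 - 1/252 + 64*sqrt(5)*atan(2*sqrt(5)/5)/3915 + 3793*log(7/2)/78300 + 335*log(101/4)/6264.

Antiderivative: F(x) = (-4582*(x - 1)*log(x - 1) - 12168*(x - 1)*log(x + 3/2) + 8375*(x - 1)*log(x**2 + 5) - 2560*sqrt(5)*(x - 1)*atan(sqrt(5)*x/5) + 870)/(156600*(x - 1)); value = -169*log(6)/2175 - 335*log(9)/6264 - 64*sqrt(5)*atan(9*sqrt(5)/10)/3915 - 1/252 + 64*sqrt(5)*atan(2*sqrt(5)/5)/3915 + 3793*log(7/2)/78300 + 335*log(101/4)/6264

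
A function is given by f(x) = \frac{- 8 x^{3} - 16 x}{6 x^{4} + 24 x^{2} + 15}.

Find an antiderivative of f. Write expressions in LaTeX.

f matches the chain-rule pattern g'(h)*h' with inner function h(x) = x^{4} + 4 x^{2} + \frac{5}{2}; substituting u = h(x) collapses the integral.
Check: d/dx[- \frac{\log{\left(x^{4} + 4 x^{2} + \frac{5}{2} \right)}}{3}] = \frac{- 8 x^{3} - 16 x}{6 x^{4} + 24 x^{2} + 15} = f(x).

An antiderivative is F(x) = - \frac{\log{\left(x^{4} + 4 x^{2} + \frac{5}{2} \right)}}{3}.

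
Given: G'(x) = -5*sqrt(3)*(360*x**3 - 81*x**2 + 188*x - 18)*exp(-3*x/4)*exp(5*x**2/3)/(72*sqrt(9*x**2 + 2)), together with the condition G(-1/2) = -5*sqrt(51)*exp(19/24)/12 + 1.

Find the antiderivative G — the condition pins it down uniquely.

G(x) = -(5*sqrt(3)*sqrt(9*x**2 + 2)*exp(-3*x/4)*exp(5*x**2/3) - 6)/6

Recognize the product-rule pattern: G'(x) = u'v + uv' with u = -5*sqrt(3*x**2 + 2/3)/2, v = exp(5*x**2/3 - 3*x/4), so integration by parts undoes it.
A general antiderivative is -5*sqrt(3*x**2 + 2/3)*exp(5*x**2/3 - 3*x/4)/2 + C.
The condition gives C = -5*sqrt(51)*exp(19/24)/12 + 1 - (-5*sqrt(51)*exp(19/24)/12) = 1.
So G(x) = -(5*sqrt(3)*sqrt(9*x**2 + 2)*exp(-3*x/4)*exp(5*x**2/3) - 6)/6.
Check: d/dx[-(5*sqrt(3)*sqrt(9*x**2 + 2)*exp(-3*x/4)*exp(5*x**2/3) - 6)/6] = (-1800*sqrt(3)*x**3*exp(5*x**2/3) + 405*sqrt(3)*x**2*exp(5*x**2/3) - 940*sqrt(3)*x*exp(5*x**2/3) + 90*sqrt(3)*exp(5*x**2/3))*exp(-3*x/4)/(72*sqrt(9*x**2 + 2)), which equals G'(x).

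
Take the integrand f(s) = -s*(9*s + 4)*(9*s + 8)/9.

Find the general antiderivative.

F(s) = -(-3*s**2/2 - 4*s/3)**2 + C

The substitution u = -3*s**2/2 - 4*s/3 works: f is exactly (dF/du)*(du/ds) for that inner function.
Check: d/ds[-(-3*s**2/2 - 4*s/3)**2] = -9*s**3 - 12*s**2 - 32*s/9, which equals f(s).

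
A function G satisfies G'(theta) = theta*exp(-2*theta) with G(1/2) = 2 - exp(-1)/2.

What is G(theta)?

G(theta) = (-2*theta - 1)*exp(-2*theta)/4 + 2

Recognize the product-rule pattern: G'(theta) = u'v + uv' with u = -theta/2 - 1/4, v = exp(-2*theta), so integration by parts undoes it.
A general antiderivative is (-2*theta - 1)*exp(-2*theta)/4 + C.
The condition gives C = 2 - exp(-1)/2 - (-exp(-1)/2) = 2.
So G(theta) = (-2*theta - 1)*exp(-2*theta)/4 + 2.
Check: d/dtheta[(-2*theta - 1)*exp(-2*theta)/4 + 2] = theta*exp(-2*theta) = G'(theta).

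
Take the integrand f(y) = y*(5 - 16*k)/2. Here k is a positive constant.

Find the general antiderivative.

Since d/dy undoes antidifferentiation here, F'(y) = f(y) is required of F(y).
Check: d/dy[-y**2*(16*k - 5)/4] = -8*k*y + 5*y/2, which equals f(y).

F(y) = -y**2*(16*k - 5)/4 + C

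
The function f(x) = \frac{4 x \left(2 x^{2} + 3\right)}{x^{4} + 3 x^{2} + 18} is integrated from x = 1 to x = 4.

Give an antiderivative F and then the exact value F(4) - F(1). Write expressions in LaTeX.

f matches the chain-rule pattern g'(h)*h' with inner function h(x) = \frac{x^{4}}{3} + x^{2} + 6; substituting u = h(x) collapses the integral.
F(x) = 2 \log{\left(\frac{x^{4}}{3} + x^{2} + 6 \right)} is an antiderivative of f.
Check: d/dx[2 \log{\left(\frac{x^{4}}{3} + x^{2} + 6 \right)}] = \frac{8 x^{3} + 12 x}{x^{4} + 3 x^{2} + 18}, which equals f(x).
F(4) = 2 \log{\left(\frac{322}{3} \right)}; F(1) = 2 \log{\left(\frac{22}{3} \right)}.
Integral = F(4) - F(1) = - 2 \log{\left(\frac{22}{3} \right)} + 2 \log{\left(\frac{322}{3} \right)}.

Antiderivative: F(x) = 2 \log{\left(\frac{x^{4}}{3} + x^{2} + 6 \right)}; value = - 2 \log{\left(\frac{22}{3} \right)} + 2 \log{\left(\frac{322}{3} \right)}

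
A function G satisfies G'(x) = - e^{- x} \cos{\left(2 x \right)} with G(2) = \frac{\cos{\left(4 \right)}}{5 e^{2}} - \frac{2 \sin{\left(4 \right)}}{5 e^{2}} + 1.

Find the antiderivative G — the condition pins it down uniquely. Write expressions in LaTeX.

G(x) = \frac{\left(5 e^{x} - 2 \sin{\left(2 x \right)} + \cos{\left(2 x \right)}\right) e^{- x}}{5}

Since d/dx undoes antidifferentiation here, G(x) must give back the stated G'(x).
A general antiderivative is - \frac{2 e^{- x} \sin{\left(2 x \right)}}{5} + \frac{e^{- x} \cos{\left(2 x \right)}}{5} + C.
The condition gives C = \frac{\cos{\left(4 \right)}}{5 e^{2}} - \frac{2 \sin{\left(4 \right)}}{5 e^{2}} + 1 - (\frac{\cos{\left(4 \right)}}{5 e^{2}} - \frac{2 \sin{\left(4 \right)}}{5 e^{2}}) = 1.
So G(x) = \frac{\left(5 e^{x} - 2 \sin{\left(2 x \right)} + \cos{\left(2 x \right)}\right) e^{- x}}{5}.
Check: d/dx[\frac{\left(5 e^{x} - 2 \sin{\left(2 x \right)} + \cos{\left(2 x \right)}\right) e^{- x}}{5}] = - e^{- x} \cos{\left(2 x \right)} = G'(x).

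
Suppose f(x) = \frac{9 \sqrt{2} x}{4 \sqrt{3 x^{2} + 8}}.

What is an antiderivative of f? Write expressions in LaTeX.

The substitution u = \frac{3 x^{2}}{2} + 4 works: f is exactly (dF/du)*(du/dx) for that inner function.
Check: d/dx[\frac{3 \sqrt{2} \sqrt{3 x^{2} + 8}}{4}] = \frac{9 \sqrt{2} x}{4 \sqrt{3 x^{2} + 8}} = f(x).

An antiderivative is F(x) = \frac{3 \sqrt{2} \sqrt{3 x^{2} + 8}}{4}.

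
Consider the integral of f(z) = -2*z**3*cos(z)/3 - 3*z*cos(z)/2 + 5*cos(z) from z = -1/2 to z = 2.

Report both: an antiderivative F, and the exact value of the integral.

Antiderivative: F(z) = -2*z**3*sin(z)/3 - 2*z**2*cos(z) + 5*z*sin(z)/2 + 5*sin(z) + 5*cos(z)/2; value = -2*cos(1/2) + 23*sin(1/2)/6 - 11*cos(2)/2 + 14*sin(2)/3

Integrate term by term and add the pieces.
F(z) = -2*z**3*sin(z)/3 - 2*z**2*cos(z) + 5*z*sin(z)/2 + 5*sin(z) + 5*cos(z)/2 is an antiderivative of f.
Check: d/dz[-2*z**3*sin(z)/3 - 2*z**2*cos(z) + 5*z*sin(z)/2 + 5*sin(z) + 5*cos(z)/2] = -2*z**3*cos(z)/3 - 3*z*cos(z)/2 + 5*cos(z) = f(z).
F(2) = -11*cos(2)/2 + 14*sin(2)/3; F(-1/2) = -23*sin(1/2)/6 + 2*cos(1/2).
Integral = F(2) - F(-1/2) = -2*cos(1/2) + 23*sin(1/2)/6 - 11*cos(2)/2 + 14*sin(2)/3.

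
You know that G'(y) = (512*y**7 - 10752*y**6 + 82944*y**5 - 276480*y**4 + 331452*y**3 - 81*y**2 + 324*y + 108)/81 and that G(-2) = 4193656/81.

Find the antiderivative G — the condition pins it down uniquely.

For G(y) to be correct, d/dy[G] must agree with the stated G'(y) identically.
A general antiderivative is -y**4 - y**3/3 + 2*y**2 + 4*y/3 + 4*(2*y**2/3 - 4*y)**4 + C.
The condition gives C = 4193656/81 - (4193656/81) = 0.
So G(y) = y*(64*y**7 - 1536*y**6 + 13824*y**5 - 55296*y**4 + 82863*y**3 - 27*y**2 + 162*y + 108)/81.
Check: d/dy[y*(64*y**7 - 1536*y**6 + 13824*y**5 - 55296*y**4 + 82863*y**3 - 27*y**2 + 162*y + 108)/81] = 512*y**7/81 - 3584*y**6/27 + 1024*y**5 - 10240*y**4/3 + 4092*y**3 - y**2 + 4*y + 4/3, which equals G'(y).

G(y) = y*(64*y**7 - 1536*y**6 + 13824*y**5 - 55296*y**4 + 82863*y**3 - 27*y**2 + 162*y + 108)/81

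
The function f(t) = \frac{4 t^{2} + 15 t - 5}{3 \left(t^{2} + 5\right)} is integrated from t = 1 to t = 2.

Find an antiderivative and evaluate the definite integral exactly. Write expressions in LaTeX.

Antiderivative: F(t) = \frac{8 t + 15 \log{\left(t^{2} + 5 \right)} - 10 \sqrt{5} \operatorname{atan}{\left(\frac{\sqrt{5} t}{5} \right)}}{6}; value = - \frac{5 \log{\left(6 \right)}}{2} - \frac{5 \sqrt{5} \operatorname{atan}{\left(\frac{2 \sqrt{5}}{5} \right)}}{3} + \frac{4}{3} + \frac{5 \sqrt{5} \operatorname{atan}{\left(\frac{\sqrt{5}}{5} \right)}}{3} + \frac{5 \log{\left(9 \right)}}{2}

Whatever form F(t) takes, F'(t) = f(t) is non-negotiable.
F(t) = \frac{8 t + 15 \log{\left(t^{2} + 5 \right)} - 10 \sqrt{5} \operatorname{atan}{\left(\frac{\sqrt{5} t}{5} \right)}}{6} is an antiderivative of f.
Check: d/dt[\frac{8 t + 15 \log{\left(t^{2} + 5 \right)} - 10 \sqrt{5} \operatorname{atan}{\left(\frac{\sqrt{5} t}{5} \right)}}{6}] = \frac{4 t^{2} + 15 t - 5}{3 t^{2} + 15}, which equals f(t).
F(2) = - \frac{5 \sqrt{5} \operatorname{atan}{\left(\frac{2 \sqrt{5}}{5} \right)}}{3} + \frac{8}{3} + \frac{5 \log{\left(9 \right)}}{2}; F(1) = - \frac{5 \sqrt{5} \operatorname{atan}{\left(\frac{\sqrt{5}}{5} \right)}}{3} + \frac{4}{3} + \frac{5 \log{\left(6 \right)}}{2}.
Integral = F(2) - F(1) = - \frac{5 \log{\left(6 \right)}}{2} - \frac{5 \sqrt{5} \operatorname{atan}{\left(\frac{2 \sqrt{5}}{5} \right)}}{3} + \frac{4}{3} + \frac{5 \sqrt{5} \operatorname{atan}{\left(\frac{\sqrt{5}}{5} \right)}}{3} + \frac{5 \log{\left(9 \right)}}{2}.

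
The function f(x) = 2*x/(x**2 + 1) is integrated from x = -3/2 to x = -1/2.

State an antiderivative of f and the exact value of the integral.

The substitution u = x**2 + 1 works: f is exactly (dF/du)*(du/dx) for that inner function.
F(x) = log(x**2 + 1) is an antiderivative of f.
Check: d/dx[log(x**2 + 1)] = 2*x/(x**2 + 1) = f(x).
F(-1/2) = log(5/4); F(-3/2) = log(13/4).
Integral = F(-1/2) - F(-3/2) = -log(13/4) + log(5/4).

Antiderivative: F(x) = log(x**2 + 1); value = -log(13/4) + log(5/4)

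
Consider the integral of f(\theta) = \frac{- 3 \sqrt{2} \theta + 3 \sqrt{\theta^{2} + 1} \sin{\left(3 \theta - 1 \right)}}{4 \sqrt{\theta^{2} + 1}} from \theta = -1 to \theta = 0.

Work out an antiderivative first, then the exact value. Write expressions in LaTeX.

Check any antiderivative F(\theta) by computing F'(\theta) and comparing it with f(\theta).
F(\theta) = - \frac{3 \sqrt{2} \sqrt{\theta^{2} + 1} + \cos{\left(3 \theta - 1 \right)}}{4} is an antiderivative of f.
Check: d/d\theta[- \frac{3 \sqrt{2} \sqrt{\theta^{2} + 1} + \cos{\left(3 \theta - 1 \right)}}{4}] = \frac{- 3 \sqrt{2} \theta + 3 \sqrt{\theta^{2} + 1} \sin{\left(3 \theta - 1 \right)}}{4 \sqrt{\theta^{2} + 1}} = f(\theta).
F(0) = - \frac{3 \sqrt{2}}{4} - \frac{\cos{\left(1 \right)}}{4}; F(-1) = - \frac{3}{2} - \frac{\cos{\left(4 \right)}}{4}.
Integral = F(0) - F(-1) = - \frac{3 \sqrt{2}}{4} + \frac{\cos{\left(4 \right)}}{4} - \frac{\cos{\left(1 \right)}}{4} + \frac{3}{2}.

Antiderivative: F(\theta) = - \frac{3 \sqrt{2} \sqrt{\theta^{2} + 1} + \cos{\left(3 \theta - 1 \right)}}{4}; value = - \frac{3 \sqrt{2}}{4} + \frac{\cos{\left(4 \right)}}{4} - \frac{\cos{\left(1 \right)}}{4} + \frac{3}{2}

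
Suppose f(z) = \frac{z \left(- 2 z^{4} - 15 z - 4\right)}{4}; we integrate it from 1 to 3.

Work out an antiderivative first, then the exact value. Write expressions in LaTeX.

Antiderivative: F(z) = - \frac{z^{6}}{12} - \frac{5 z^{3}}{4} - \frac{z^{2}}{2}; value = - \frac{583}{6}

A first test for any F(z): its z-derivative must equal f(z) identically.
F(z) = - \frac{z^{6}}{12} - \frac{5 z^{3}}{4} - \frac{z^{2}}{2} is an antiderivative of f.
Check: d/dz[- \frac{z^{6}}{12} - \frac{5 z^{3}}{4} - \frac{z^{2}}{2}] = - \frac{z^{5}}{2} - \frac{15 z^{2}}{4} - z, which equals f(z).
F(3) = -99; F(1) = - \frac{11}{6}.
Integral = F(3) - F(1) = - \frac{583}{6}.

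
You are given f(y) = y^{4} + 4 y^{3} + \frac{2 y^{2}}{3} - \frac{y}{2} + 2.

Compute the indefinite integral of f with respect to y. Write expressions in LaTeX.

F(y) = \frac{y \left(36 y^{4} + 180 y^{3} + 40 y^{2} - 45 y + 360\right)}{180} + C

The integrand splits into summands that can be handled one at a time.
Check: d/dy[\frac{y \left(36 y^{4} + 180 y^{3} + 40 y^{2} - 45 y + 360\right)}{180}] = y^{4} + 4 y^{3} + \frac{2 y^{2}}{3} - \frac{y}{2} + 2 = f(y).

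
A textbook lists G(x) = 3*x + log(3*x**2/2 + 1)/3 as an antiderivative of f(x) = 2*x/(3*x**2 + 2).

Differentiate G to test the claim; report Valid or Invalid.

Invalid: d/dx[G] - f = 3, which is not 0.

d/dx[G] = (9*x**2 + 2*x + 6)/(3*x**2 + 2)
d/dx[G] - f(x) = 3 != 0.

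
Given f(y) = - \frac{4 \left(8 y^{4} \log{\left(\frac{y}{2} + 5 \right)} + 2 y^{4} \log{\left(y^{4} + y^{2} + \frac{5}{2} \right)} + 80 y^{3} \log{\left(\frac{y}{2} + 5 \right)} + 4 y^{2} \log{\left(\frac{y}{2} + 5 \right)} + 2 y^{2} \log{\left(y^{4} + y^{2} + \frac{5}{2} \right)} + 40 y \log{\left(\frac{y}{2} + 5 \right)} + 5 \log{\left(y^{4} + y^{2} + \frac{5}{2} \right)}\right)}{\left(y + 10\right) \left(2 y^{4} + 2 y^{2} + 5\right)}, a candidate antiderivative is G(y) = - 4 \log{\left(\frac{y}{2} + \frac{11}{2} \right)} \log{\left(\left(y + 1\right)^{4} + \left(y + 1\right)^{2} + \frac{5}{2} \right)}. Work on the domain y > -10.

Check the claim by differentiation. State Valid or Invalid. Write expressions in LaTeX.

d/dy[G] = \frac{- 32 y^{4} \log{\left(y + 11 \right)} - 8 y^{4} \log{\left(y^{4} + 4 y^{3} + 7 y^{2} + 6 y + \frac{9}{2} \right)} + 32 y^{4} \log{\left(2 \right)} - 448 y^{3} \log{\left(y + 11 \right)} - 32 y^{3} \log{\left(y^{4} + 4 y^{3} + 7 y^{2} + 6 y + \frac{9}{2} \right)} + 448 y^{3} \log{\left(2 \right)} - 1168 y^{2} \log{\left(y + 11 \right)} - 56 y^{2} \log{\left(y^{4} + 4 y^{3} + 7 y^{2} + 6 y + \frac{9}{2} \right)} + 1168 y^{2} \log{\left(2 \right)} - 1280 y \log{\left(y + 11 \right)} - 48 y \log{\left(y^{4} + 4 y^{3} + 7 y^{2} + 6 y + \frac{9}{2} \right)} + 1280 y \log{\left(2 \right)} - 528 \log{\left(y + 11 \right)} - 36 \log{\left(y^{4} + 4 y^{3} + 7 y^{2} + 6 y + \frac{9}{2} \right)} + 528 \log{\left(2 \right)}}{2 y^{5} + 30 y^{4} + 102 y^{3} + 166 y^{2} + 141 y + 99}
d/dy[G] - f(y) = \frac{64 y^{9} \log{\left(\frac{y}{2} + 5 \right)} - 64 y^{9} \log{\left(y + 11 \right)} + 16 y^{9} \log{\left(y^{4} + y^{2} + \frac{5}{2} \right)} - 16 y^{9} \log{\left(y^{4} + 4 y^{3} + 7 y^{2} + 6 y + \frac{9}{2} \right)} + 64 y^{9} \log{\left(2 \right)} + 1600 y^{8} \log{\left(\frac{y}{2} + 5 \right)} - 1536 y^{8} \log{\left(y + 11 \right)} + 240 y^{8} \log{\left(y^{4} + y^{2} + \frac{5}{2} \right)} - 224 y^{8} \log{\left(y^{4} + 4 y^{3} + 7 y^{2} + 6 y + \frac{9}{2} \right)} + 1536 y^{8} \log{\left(2 \right)} + 12896 y^{7} \log{\left(\frac{y}{2} + 5 \right)} - 11360 y^{7} \log{\left(y + 11 \right)} + 832 y^{7} \log{\left(y^{4} + y^{2} + \frac{5}{2} \right)} - 768 y^{7} \log{\left(y^{4} + 4 y^{3} + 7 y^{2} + 6 y + \frac{9}{2} \right)} + 11360 y^{7} \log{\left(2 \right)} + 38752 y^{6} \log{\left(\frac{y}{2} + 5 \right)} - 27456 y^{6} \log{\left(y + 11 \right)} + 1568 y^{6} \log{\left(y^{4} + y^{2} + \frac{5}{2} \right)} - 1440 y^{6} \log{\left(y^{4} + 4 y^{3} + 7 y^{2} + 6 y + \frac{9}{2} \right)} + 27456 y^{6} \log{\left(2 \right)} + 64064 y^{5} \log{\left(\frac{y}{2} + 5 \right)} - 38112 y^{5} \log{\left(y + 11 \right)} + 1984 y^{5} \log{\left(y^{4} + y^{2} + \frac{5}{2} \right)} - 1824 y^{5} \log{\left(y^{4} + 4 y^{3} + 7 y^{2} + 6 y + \frac{9}{2} \right)} + 38112 y^{5} \log{\left(2 \right)} + 67264 y^{4} \log{\left(\frac{y}{2} + 5 \right)} - 40320 y^{4} \log{\left(y + 11 \right)} + 2720 y^{4} \log{\left(y^{4} + y^{2} + \frac{5}{2} \right)} - 2496 y^{4} \log{\left(y^{4} + 4 y^{3} + 7 y^{2} + 6 y + \frac{9}{2} \right)} + 40320 y^{4} \log{\left(2 \right)} + 60496 y^{3} \log{\left(\frac{y}{2} + 5 \right)} - 54896 y^{3} \log{\left(y + 11 \right)} + 3168 y^{3} \log{\left(y^{4} + y^{2} + \frac{5}{2} \right)} - 2912 y^{3} \log{\left(y^{4} + 4 y^{3} + 7 y^{2} + 6 y + \frac{9}{2} \right)} + 54896 y^{3} \log{\left(2 \right)} + 24144 y^{2} \log{\left(\frac{y}{2} + 5 \right)} - 75360 y^{2} \log{\left(y + 11 \right)} + 4112 y^{2} \log{\left(y^{4} + y^{2} + \frac{5}{2} \right)} - 3760 y^{2} \log{\left(y^{4} + 4 y^{3} + 7 y^{2} + 6 y + \frac{9}{2} \right)} + 75360 y^{2} \log{\left(2 \right)} + 15840 y \log{\left(\frac{y}{2} + 5 \right)} - 66640 y \log{\left(y + 11 \right)} + 2820 y \log{\left(y^{4} + y^{2} + \frac{5}{2} \right)} - 2580 y \log{\left(y^{4} + 4 y^{3} + 7 y^{2} + 6 y + \frac{9}{2} \right)} + 66640 y \log{\left(2 \right)} - 26400 \log{\left(y + 11 \right)} + 1980 \log{\left(y^{4} + y^{2} + \frac{5}{2} \right)} - 1800 \log{\left(y^{4} + 4 y^{3} + 7 y^{2} + 6 y + \frac{9}{2} \right)} + 26400 \log{\left(2 \right)}}{4 y^{10} + 100 y^{9} + 808 y^{8} + 2472 y^{7} + 4416 y^{6} + 5640 y^{5} + 7592 y^{4} + 8948 y^{3} + 10985 y^{2} + 7545 y + 4950} != 0.

Invalid: d/dy[G] - f = \frac{64 y^{9} \log{\left(\frac{y}{2} + 5 \right)} - 64 y^{9} \log{\left(y + 11 \right)} + 16 y^{9} \log{\left(y^{4} + y^{2} + \frac{5}{2} \right)} - 16 y^{9} \log{\left(y^{4} + 4 y^{3} + 7 y^{2} + 6 y + \frac{9}{2} \right)} + 64 y^{9} \log{\left(2 \right)} + 1600 y^{8} \log{\left(\frac{y}{2} + 5 \right)} - 1536 y^{8} \log{\left(y + 11 \right)} + 240 y^{8} \log{\left(y^{4} + y^{2} + \frac{5}{2} \right)} - 224 y^{8} \log{\left(y^{4} + 4 y^{3} + 7 y^{2} + 6 y + \frac{9}{2} \right)} + 1536 y^{8} \log{\left(2 \right)} + 12896 y^{7} \log{\left(\frac{y}{2} + 5 \right)} - 11360 y^{7} \log{\left(y + 11 \right)} + 832 y^{7} \log{\left(y^{4} + y^{2} + \frac{5}{2} \right)} - 768 y^{7} \log{\left(y^{4} + 4 y^{3} + 7 y^{2} + 6 y + \frac{9}{2} \right)} + 11360 y^{7} \log{\left(2 \right)} + 38752 y^{6} \log{\left(\frac{y}{2} + 5 \right)} - 27456 y^{6} \log{\left(y + 11 \right)} + 1568 y^{6} \log{\left(y^{4} + y^{2} + \frac{5}{2} \right)} - 1440 y^{6} \log{\left(y^{4} + 4 y^{3} + 7 y^{2} + 6 y + \frac{9}{2} \right)} + 27456 y^{6} \log{\left(2 \right)} + 64064 y^{5} \log{\left(\frac{y}{2} + 5 \right)} - 38112 y^{5} \log{\left(y + 11 \right)} + 1984 y^{5} \log{\left(y^{4} + y^{2} + \frac{5}{2} \right)} - 1824 y^{5} \log{\left(y^{4} + 4 y^{3} + 7 y^{2} + 6 y + \frac{9}{2} \right)} + 38112 y^{5} \log{\left(2 \right)} + 67264 y^{4} \log{\left(\frac{y}{2} + 5 \right)} - 40320 y^{4} \log{\left(y + 11 \right)} + 2720 y^{4} \log{\left(y^{4} + y^{2} + \frac{5}{2} \right)} - 2496 y^{4} \log{\left(y^{4} + 4 y^{3} + 7 y^{2} + 6 y + \frac{9}{2} \right)} + 40320 y^{4} \log{\left(2 \right)} + 60496 y^{3} \log{\left(\frac{y}{2} + 5 \right)} - 54896 y^{3} \log{\left(y + 11 \right)} + 3168 y^{3} \log{\left(y^{4} + y^{2} + \frac{5}{2} \right)} - 2912 y^{3} \log{\left(y^{4} + 4 y^{3} + 7 y^{2} + 6 y + \frac{9}{2} \right)} + 54896 y^{3} \log{\left(2 \right)} + 24144 y^{2} \log{\left(\frac{y}{2} + 5 \right)} - 75360 y^{2} \log{\left(y + 11 \right)} + 4112 y^{2} \log{\left(y^{4} + y^{2} + \frac{5}{2} \right)} - 3760 y^{2} \log{\left(y^{4} + 4 y^{3} + 7 y^{2} + 6 y + \frac{9}{2} \right)} + 75360 y^{2} \log{\left(2 \right)} + 15840 y \log{\left(\frac{y}{2} + 5 \right)} - 66640 y \log{\left(y + 11 \right)} + 2820 y \log{\left(y^{4} + y^{2} + \frac{5}{2} \right)} - 2580 y \log{\left(y^{4} + 4 y^{3} + 7 y^{2} + 6 y + \frac{9}{2} \right)} + 66640 y \log{\left(2 \right)} - 26400 \log{\left(y + 11 \right)} + 1980 \log{\left(y^{4} + y^{2} + \frac{5}{2} \right)} - 1800 \log{\left(y^{4} + 4 y^{3} + 7 y^{2} + 6 y + \frac{9}{2} \right)} + 26400 \log{\left(2 \right)}}{4 y^{10} + 100 y^{9} + 808 y^{8} + 2472 y^{7} + 4416 y^{6} + 5640 y^{5} + 7592 y^{4} + 8948 y^{3} + 10985 y^{2} + 7545 y + 4950}, which is not 0.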